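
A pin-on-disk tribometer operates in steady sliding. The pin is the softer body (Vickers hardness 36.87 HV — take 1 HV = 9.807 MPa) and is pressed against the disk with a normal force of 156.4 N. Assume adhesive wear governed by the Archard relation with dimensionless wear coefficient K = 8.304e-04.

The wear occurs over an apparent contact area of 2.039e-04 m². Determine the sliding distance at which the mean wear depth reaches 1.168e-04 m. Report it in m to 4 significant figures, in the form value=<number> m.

value=66.30 m

All arithmetic carries full precision, and intermediate values are displayed rounded — rounded once at the end to four significant figures.
Hardness H = 36.87 HV × 9.807 MPa/HV = 361.6 MPa = 3.616e+08 Pa.
Restated in SI base units: W = 156.4 N, H = 3.616e+08 Pa, K = 8.304e-04.
Limit volume V_lim = h_lim·A = 1.168e-04 · 2.039e-04 = 2.382e-08 m³.
Life L = V_lim·H/(K·W) = 2.382e-08 · 3.616e+08 / (8.304e-04 · 156.4) = 66.30 m.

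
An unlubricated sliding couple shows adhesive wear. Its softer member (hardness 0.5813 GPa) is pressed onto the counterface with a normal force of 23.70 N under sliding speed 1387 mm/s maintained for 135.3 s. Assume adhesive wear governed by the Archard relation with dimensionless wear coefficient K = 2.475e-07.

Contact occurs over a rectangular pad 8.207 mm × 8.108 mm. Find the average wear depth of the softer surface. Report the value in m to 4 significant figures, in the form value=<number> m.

Every step maintains full float precision, and intermediate values are shown rounded; rounded once at the end, at 4 significant digits.
Sliding speed v = 1387 mm/s = 1.387 m/s. The distance L = v·t = 1.387 m/s × 135.3 s = 187.7 m.
Hardness H = 0.5813 GPa = 5.813e+08 Pa.
Pad sides 8.207 mm × 8.108 mm = 0.008207 m × 0.008108 m. Contact area A = 0.008207 m × 0.008108 m = 6.654e-05 m².
As SI base values: W = 23.70 N, H = 5.813e+08 Pa, K = 2.475e-07.
Worn volume V = K·W·L/H = 2.475e-07 · 23.70 · 187.7 / 5.813e+08 = 1.894e-12 m³.
Depth h = V/A = 1.894e-12 / 6.654e-05 = 2.846e-08 m.

value=2.846e-08 m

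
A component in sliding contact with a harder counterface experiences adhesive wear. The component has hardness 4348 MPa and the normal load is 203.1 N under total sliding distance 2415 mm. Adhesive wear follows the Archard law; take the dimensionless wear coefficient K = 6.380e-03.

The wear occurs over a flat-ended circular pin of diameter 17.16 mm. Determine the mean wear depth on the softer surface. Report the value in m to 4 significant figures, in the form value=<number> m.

The computation holds exact precision — intermediates are printed rounded — one final rounding: four significant digits.
Total distance L = 2415 mm = 2.415 m.
Hardness H = 4348 MPa = 4.348e+09 Pa.
Pin diameter d = 17.16 mm = 0.01716 m. Contact area A = π·d²/4 = π·(0.01716 m)²/4 = 2.313e-04 m².
As SI base values: W = 203.1 N, H = 4.348e+09 Pa, K = 6.380e-03.
Archard volume V = K·W·L/H = 6.380e-03 · 203.1 · 2.415 / 4.348e+09 = 7.197e-10 m³.
Wear depth h = V/A = 7.197e-10 / 2.313e-04 = 3.112e-06 m.

value=3.112e-06 m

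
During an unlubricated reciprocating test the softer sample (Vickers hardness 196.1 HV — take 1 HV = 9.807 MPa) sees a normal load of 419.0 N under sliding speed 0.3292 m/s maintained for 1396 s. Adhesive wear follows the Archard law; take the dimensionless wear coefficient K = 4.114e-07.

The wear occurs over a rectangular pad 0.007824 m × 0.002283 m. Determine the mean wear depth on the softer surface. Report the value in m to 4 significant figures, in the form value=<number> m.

value=2.306e-06 m

Printed values are rounded; every step runs at full float precision. Rounded just once, at four significant digits.
Total distance L = v·t = 0.3292 m/s × 1396 s = 459.6 m.
Hardness H = 196.1 HV × 9.807 MPa/HV = 1923 MPa = 1.923e+09 Pa.
Contact area A = 0.007824 m × 0.002283 m = 1.786e-05 m².
Collected in SI base units: W = 419.0 N, H = 1.923e+09 Pa, K = 4.114e-07.
Worn volume V = K·W·L/H = 4.114e-07 · 419.0 · 459.6 / 1.923e+09 = 4.119e-11 m³.
Depth of wear h = V/A = 4.119e-11 / 1.786e-05 = 2.306e-06 m.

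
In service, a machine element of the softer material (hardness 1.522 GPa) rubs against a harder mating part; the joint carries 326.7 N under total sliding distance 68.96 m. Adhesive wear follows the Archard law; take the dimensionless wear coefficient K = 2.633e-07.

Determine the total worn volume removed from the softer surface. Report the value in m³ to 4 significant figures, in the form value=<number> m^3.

The computation carries full float precision, and intermediate values are shown rounded. Rounded just once to 4 significant digits.
Convert: Hardness H = 1.522 GPa = 1.522e+09 Pa.
Working in SI base units: W = 326.7 N, H = 1.522e+09 Pa, K = 2.633e-07.
Wear volume V = K·W·L/H = 2.633e-07 · 326.7 · 68.96 / 1.522e+09 = 3.897e-12 m³.

value=3.897e-12 m^3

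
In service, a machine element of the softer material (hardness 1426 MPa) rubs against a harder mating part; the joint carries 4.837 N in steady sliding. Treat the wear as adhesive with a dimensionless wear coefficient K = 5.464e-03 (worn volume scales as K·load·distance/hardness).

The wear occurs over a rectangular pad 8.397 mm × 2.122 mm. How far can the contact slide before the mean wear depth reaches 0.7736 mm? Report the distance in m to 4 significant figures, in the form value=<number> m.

The intermediates are shown rounded; every step maintains full float precision. Rounded just once: 4 significant figures.
Convert: Hardness H = 1426 MPa = 1.426e+09 Pa.
Convert: Pad sides 8.397 mm × 2.122 mm = 0.008397 m × 0.002122 m. Contact area A = 0.008397 m × 0.002122 m = 1.782e-05 m².
Convert: Depth limit h_lim = 0.7736 mm = 7.736e-04 m.
In SI base units, W = 4.837 N, H = 1.426e+09 Pa, K = 5.464e-03.
Allowed volume V_lim = h_lim·A = 7.736e-04 · 1.782e-05 = 1.378e-08 m³.
So the life L = V_lim·H/(K·W) = 1.378e-08 · 1.426e+09 / (5.464e-03 · 4.837) = 743.7 m.

value=743.7 m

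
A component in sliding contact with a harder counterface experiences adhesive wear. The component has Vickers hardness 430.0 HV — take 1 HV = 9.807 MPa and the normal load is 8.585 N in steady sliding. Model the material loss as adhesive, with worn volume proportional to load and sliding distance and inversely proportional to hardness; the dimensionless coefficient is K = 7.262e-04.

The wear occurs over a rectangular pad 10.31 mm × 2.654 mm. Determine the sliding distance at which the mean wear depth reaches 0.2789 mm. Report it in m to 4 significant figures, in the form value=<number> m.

Each operation runs at full float precision. Intermediates are printed rounded; a lone final rounding, at four significant figures.
Convert: Hardness H = 430.0 HV × 9.807 MPa/HV = 4217 MPa = 4.217e+09 Pa.
Convert: Pad sides 10.31 mm × 2.654 mm = 0.01031 m × 0.002654 m. Contact area A = 0.01031 m × 0.002654 m = 2.736e-05 m².
Convert: Depth limit h_lim = 0.2789 mm = 2.789e-04 m.
Restated in SI base units: W = 8.585 N, H = 4.217e+09 Pa, K = 7.262e-04.
At the depth limit, V_lim = h_lim·A = 2.789e-04 · 2.736e-05 = 7.631e-09 m³.
Thus life L = V_lim·H/(K·W) = 7.631e-09 · 4.217e+09 / (7.262e-04 · 8.585) = 5162 m.

value=5162 m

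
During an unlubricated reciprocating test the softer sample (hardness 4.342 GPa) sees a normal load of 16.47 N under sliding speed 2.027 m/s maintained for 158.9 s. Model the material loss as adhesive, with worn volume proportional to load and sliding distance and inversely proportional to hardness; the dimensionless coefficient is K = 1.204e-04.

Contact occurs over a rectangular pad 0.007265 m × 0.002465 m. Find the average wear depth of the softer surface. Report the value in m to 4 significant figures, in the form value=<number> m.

value=8.214e-06 m

Each operation holds full precision — intermediates are displayed rounded — one last rounding: 4 significant digits.
Distance L = v·t = 2.027 m/s × 158.9 s = 322.1 m.
Hardness H = 4.342 GPa = 4.342e+09 Pa.
Contact area A = 0.007265 m × 0.002465 m = 1.791e-05 m².
Collected in SI base units: W = 16.47 N, H = 4.342e+09 Pa, K = 1.204e-04.
Archard volume V = K·W·L/H = 1.204e-04 · 16.47 · 322.1 / 4.342e+09 = 1.471e-10 m³.
Depth h = V/A = 1.471e-10 / 1.791e-05 = 8.214e-06 m.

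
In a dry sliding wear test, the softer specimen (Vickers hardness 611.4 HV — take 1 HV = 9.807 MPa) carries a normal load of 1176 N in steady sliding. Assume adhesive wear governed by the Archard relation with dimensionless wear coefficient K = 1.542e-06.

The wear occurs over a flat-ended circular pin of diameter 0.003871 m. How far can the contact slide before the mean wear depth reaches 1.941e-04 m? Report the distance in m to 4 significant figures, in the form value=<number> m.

The algebra holds full float precision; printed values are rounded, and one last rounding, at four significant figures.
Convert: Hardness H = 611.4 HV × 9.807 MPa/HV = 5996 MPa = 5.996e+09 Pa.
Convert: Contact area A = π·d²/4 = π·(0.003871 m)²/4 = 1.177e-05 m².
Restated in SI base units: W = 1176 N, H = 5.996e+09 Pa, K = 1.542e-06.
Allowed volume V_lim = h_lim·A = 1.941e-04 · 1.177e-05 = 2.284e-09 m³.
Life L = V_lim·H/(K·W) = 2.284e-09 · 5.996e+09 / (1.542e-06 · 1176) = 7553 m.

value=7553 m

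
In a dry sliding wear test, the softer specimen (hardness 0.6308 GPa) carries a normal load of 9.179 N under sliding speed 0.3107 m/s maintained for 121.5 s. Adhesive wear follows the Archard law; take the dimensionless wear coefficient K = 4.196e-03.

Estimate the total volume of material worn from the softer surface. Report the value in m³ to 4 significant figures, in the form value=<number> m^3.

Every step runs at full float precision, and the intermediates are shown rounded — one last rounding: 4 significant figures.
Path length L = v·t = 0.3107 m/s × 121.5 s = 37.75 m.
Hardness H = 0.6308 GPa = 6.308e+08 Pa.
Working in SI base units: W = 9.179 N, H = 6.308e+08 Pa, K = 4.196e-03.
The Archard volume V = K·W·L/H = 4.196e-03 · 9.179 · 37.75 / 6.308e+08 = 2.305e-09 m³.

value=2.305e-09 m^3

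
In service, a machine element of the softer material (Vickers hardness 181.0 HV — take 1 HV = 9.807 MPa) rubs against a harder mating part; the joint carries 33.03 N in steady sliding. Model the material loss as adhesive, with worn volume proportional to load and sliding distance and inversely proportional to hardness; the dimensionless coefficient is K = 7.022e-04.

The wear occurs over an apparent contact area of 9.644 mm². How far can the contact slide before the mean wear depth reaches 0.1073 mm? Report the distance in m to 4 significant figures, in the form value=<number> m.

Intermediates appear rounded. The computation runs at full precision; one last rounding to 4 significant digits.
Convert: Hardness H = 181.0 HV × 9.807 MPa/HV = 1775 MPa = 1.775e+09 Pa.
Convert: Contact area A = 9.644 mm² = 9.644e-06 m².
Convert: Depth limit h_lim = 0.1073 mm = 1.073e-04 m.
As SI base values: W = 33.03 N, H = 1.775e+09 Pa, K = 7.022e-04.
Permissible volume V_lim = h_lim·A = 1.073e-04 · 9.644e-06 = 1.035e-09 m³.
Sliding life L = V_lim·H/(K·W) = 1.035e-09 · 1.775e+09 / (7.022e-04 · 33.03) = 79.20 m.

value=79.20 m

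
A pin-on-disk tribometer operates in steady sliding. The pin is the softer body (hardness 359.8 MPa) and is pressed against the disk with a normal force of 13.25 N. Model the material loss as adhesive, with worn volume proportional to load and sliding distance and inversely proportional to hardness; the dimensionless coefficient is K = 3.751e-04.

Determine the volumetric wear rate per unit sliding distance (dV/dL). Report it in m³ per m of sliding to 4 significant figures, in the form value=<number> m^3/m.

value=1.381e-11 m^3/m

Intermediates are displayed rounded — all arithmetic keeps exact precision; a lone final rounding: 4 significant digits.
Hardness H = 359.8 MPa = 3.598e+08 Pa.
Expressed in SI base units: W = 13.25 N, H = 3.598e+08 Pa, K = 3.751e-04.
Volumetric rate dV/dL = K·W/H (independent of L): 3.751e-04 · 13.25 / 3.598e+08 = 1.381e-11 m³/m.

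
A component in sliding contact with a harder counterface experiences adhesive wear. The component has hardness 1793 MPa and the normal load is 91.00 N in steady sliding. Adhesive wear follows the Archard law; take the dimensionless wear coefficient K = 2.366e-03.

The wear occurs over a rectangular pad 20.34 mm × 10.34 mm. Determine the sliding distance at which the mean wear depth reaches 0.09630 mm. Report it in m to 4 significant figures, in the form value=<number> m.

Each operation maintains exact precision. Intermediates are displayed rounded — one final rounding to four significant figures.
Convert: Hardness H = 1793 MPa = 1.793e+09 Pa.
Convert: Pad sides 20.34 mm × 10.34 mm = 0.02034 m × 0.01034 m. Contact area A = 0.02034 m × 0.01034 m = 2.103e-04 m².
Convert: Depth limit h_lim = 0.09630 mm = 9.630e-05 m.
In SI base units, W = 91.00 N, H = 1.793e+09 Pa, K = 2.366e-03.
Permissible volume V_lim = h_lim·A = 9.630e-05 · 2.103e-04 = 2.025e-08 m³.
Inverting, life L = V_lim·H/(K·W) = 2.025e-08 · 1.793e+09 / (2.366e-03 · 91.00) = 168.7 m.

value=168.7 m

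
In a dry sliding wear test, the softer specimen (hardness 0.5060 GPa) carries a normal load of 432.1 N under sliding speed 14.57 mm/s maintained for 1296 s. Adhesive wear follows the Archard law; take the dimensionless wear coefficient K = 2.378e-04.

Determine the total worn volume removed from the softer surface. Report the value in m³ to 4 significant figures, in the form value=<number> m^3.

value=3.835e-09 m^3

All arithmetic carries full precision — intermediates are shown rounded; rounded just once: four significant digits.
Sliding speed v = 14.57 mm/s = 0.01457 m/s. Distance L = v·t = 0.01457 m/s × 1296 s = 18.88 m.
Hardness H = 0.5060 GPa = 5.060e+08 Pa.
Collected in SI base units: W = 432.1 N, H = 5.060e+08 Pa, K = 2.378e-04.
Wear volume V = K·W·L/H = 2.378e-04 · 432.1 · 18.88 / 5.060e+08 = 3.835e-09 m³.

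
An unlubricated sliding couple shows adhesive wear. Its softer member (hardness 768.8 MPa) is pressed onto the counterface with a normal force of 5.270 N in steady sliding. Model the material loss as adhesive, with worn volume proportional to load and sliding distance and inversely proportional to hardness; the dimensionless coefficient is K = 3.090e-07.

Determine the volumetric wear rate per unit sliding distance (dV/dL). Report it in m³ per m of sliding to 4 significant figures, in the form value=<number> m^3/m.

Intermediate values are displayed rounded — all arithmetic runs at full float precision — one last rounding to 4 significant figures.
Hardness H = 768.8 MPa = 7.688e+08 Pa.
Restated in SI base units: W = 5.270 N, H = 7.688e+08 Pa, K = 3.090e-07.
The wear rate dV/dL = K·W/H (independent of L): 3.090e-07 · 5.270 / 7.688e+08 = 2.118e-15 m³/m.

value=2.118e-15 m^3/m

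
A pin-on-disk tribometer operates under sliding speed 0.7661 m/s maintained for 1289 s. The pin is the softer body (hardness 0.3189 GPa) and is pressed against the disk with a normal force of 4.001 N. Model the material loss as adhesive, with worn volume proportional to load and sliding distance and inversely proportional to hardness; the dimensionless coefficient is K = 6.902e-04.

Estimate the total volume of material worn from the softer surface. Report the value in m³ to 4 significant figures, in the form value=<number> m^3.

Intermediate values are shown rounded; the algebra holds full precision; rounded once at the end to four significant digits.
Convert: Distance covered L = v·t = 0.7661 m/s × 1289 s = 987.5 m.
Convert: Hardness H = 0.3189 GPa = 3.189e+08 Pa.
Working in SI base units: W = 4.001 N, H = 3.189e+08 Pa, K = 6.902e-04.
Archard volume V = K·W·L/H = 6.902e-04 · 4.001 · 987.5 / 3.189e+08 = 8.551e-09 m³.

value=8.551e-09 m^3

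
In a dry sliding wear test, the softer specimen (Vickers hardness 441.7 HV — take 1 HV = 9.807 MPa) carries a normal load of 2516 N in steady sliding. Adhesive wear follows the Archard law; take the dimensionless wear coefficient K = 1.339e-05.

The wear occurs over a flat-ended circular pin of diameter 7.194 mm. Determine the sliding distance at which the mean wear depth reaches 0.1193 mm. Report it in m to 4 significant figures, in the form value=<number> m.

Displayed values are rounded, and all arithmetic keeps exact precision. Rounded once at the end to 4 significant figures.
Hardness H = 441.7 HV × 9.807 MPa/HV = 4332 MPa = 4.332e+09 Pa.
Pin diameter d = 7.194 mm = 0.007194 m. Contact area A = π·d²/4 = π·(0.007194 m)²/4 = 4.065e-05 m².
Depth limit h_lim = 0.1193 mm = 1.193e-04 m.
Collected in SI base units: W = 2516 N, H = 4.332e+09 Pa, K = 1.339e-05.
Volume at the limit: V_lim = h_lim·A = 1.193e-04 · 4.065e-05 = 4.849e-09 m³.
Thus life L = V_lim·H/(K·W) = 4.849e-09 · 4.332e+09 / (1.339e-05 · 2516) = 623.5 m.

value=623.5 m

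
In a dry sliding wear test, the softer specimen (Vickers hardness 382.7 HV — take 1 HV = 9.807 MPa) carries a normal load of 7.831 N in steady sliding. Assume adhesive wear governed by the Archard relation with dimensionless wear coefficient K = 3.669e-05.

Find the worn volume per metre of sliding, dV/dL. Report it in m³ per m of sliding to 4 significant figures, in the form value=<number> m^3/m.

value=7.655e-14 m^3/m

Intermediate values appear rounded; each operation maintains exact precision — rounded just once to four significant digits.
Hardness H = 382.7 HV × 9.807 MPa/HV = 3753 MPa = 3.753e+09 Pa.
Collected in SI base units: W = 7.831 N, H = 3.753e+09 Pa, K = 3.669e-05.
Sliding wear rate dV/dL = K·W/H (no L dependence): 3.669e-05 · 7.831 / 3.753e+09 = 7.655e-14 m³/m.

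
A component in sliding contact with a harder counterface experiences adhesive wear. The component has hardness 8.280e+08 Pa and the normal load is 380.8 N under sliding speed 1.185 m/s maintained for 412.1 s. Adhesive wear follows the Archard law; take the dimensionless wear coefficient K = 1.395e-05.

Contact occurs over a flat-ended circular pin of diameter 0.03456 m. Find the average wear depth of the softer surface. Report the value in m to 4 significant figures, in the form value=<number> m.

Intermediates appear rounded — all working math runs at exact precision, and a single final rounding to four significant figures.
Convert: Sliding distance L = v·t = 1.185 m/s × 412.1 s = 488.3 m.
Convert: Contact area A = π·d²/4 = π·(0.03456 m)²/4 = 9.381e-04 m².
Restated in SI base units: W = 380.8 N, H = 8.280e+08 Pa, K = 1.395e-05.
Volume removed: V = K·W·L/H = 1.395e-05 · 380.8 · 488.3 / 8.280e+08 = 3.133e-09 m³.
Mean wear depth h = V/A = 3.133e-09 / 9.381e-04 = 3.340e-06 m.

value=3.340e-06 m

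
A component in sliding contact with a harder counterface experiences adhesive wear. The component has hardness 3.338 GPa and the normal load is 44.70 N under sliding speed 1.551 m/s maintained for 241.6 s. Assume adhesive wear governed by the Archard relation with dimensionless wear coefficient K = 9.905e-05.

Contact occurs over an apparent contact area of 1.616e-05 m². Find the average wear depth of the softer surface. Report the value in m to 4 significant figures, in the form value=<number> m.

All working math keeps full float precision — intermediate values are printed rounded — rounded once at the end: four significant figures.
Convert: Total distance L = v·t = 1.551 m/s × 241.6 s = 374.7 m.
Convert: Hardness H = 3.338 GPa = 3.338e+09 Pa.
Collected in SI base units: W = 44.70 N, H = 3.338e+09 Pa, K = 9.905e-05.
Wear volume V = K·W·L/H = 9.905e-05 · 44.70 · 374.7 / 3.338e+09 = 4.970e-10 m³.
Mean depth h = V/A = 4.970e-10 / 1.616e-05 = 3.076e-05 m.

value=3.076e-05 m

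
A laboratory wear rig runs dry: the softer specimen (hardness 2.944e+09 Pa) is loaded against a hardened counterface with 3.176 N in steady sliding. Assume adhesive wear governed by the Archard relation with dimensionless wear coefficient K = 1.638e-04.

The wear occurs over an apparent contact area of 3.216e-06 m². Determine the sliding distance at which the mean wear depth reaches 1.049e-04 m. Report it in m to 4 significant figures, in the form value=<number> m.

Intermediate values appear rounded, and the computation carries full float precision, and rounded once at the end: 4 significant digits.
In SI base units: W = 3.176 N, H = 2.944e+09 Pa, K = 1.638e-04.
Limit volume V_lim = h_lim·A = 1.049e-04 · 3.216e-06 = 3.374e-10 m³.
Thus life L = V_lim·H/(K·W) = 3.374e-10 · 2.944e+09 / (1.638e-04 · 3.176) = 1909 m.

value=1909 m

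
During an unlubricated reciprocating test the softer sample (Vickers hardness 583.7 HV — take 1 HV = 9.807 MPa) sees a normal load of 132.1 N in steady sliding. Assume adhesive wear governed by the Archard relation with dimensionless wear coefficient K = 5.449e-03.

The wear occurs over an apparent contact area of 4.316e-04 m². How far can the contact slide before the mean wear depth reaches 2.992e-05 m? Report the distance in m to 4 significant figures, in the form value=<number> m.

The algebra maintains exact precision, and intermediates appear rounded — one last rounding to four significant digits.
Hardness H = 583.7 HV × 9.807 MPa/HV = 5724 MPa = 5.724e+09 Pa.
Restated in SI base units: W = 132.1 N, H = 5.724e+09 Pa, K = 5.449e-03.
Limit volume V_lim = h_lim·A = 2.992e-05 · 4.316e-04 = 1.291e-08 m³.
So the life L = V_lim·H/(K·W) = 1.291e-08 · 5.724e+09 / (5.449e-03 · 132.1) = 102.7 m.

value=102.7 m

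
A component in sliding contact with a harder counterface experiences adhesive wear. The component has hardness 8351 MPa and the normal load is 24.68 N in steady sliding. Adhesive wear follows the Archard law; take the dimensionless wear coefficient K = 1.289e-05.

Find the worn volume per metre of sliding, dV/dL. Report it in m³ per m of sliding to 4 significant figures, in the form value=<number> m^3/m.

value=3.809e-14 m^3/m

Intermediates appear rounded; every step holds full precision — rounded once at the end: four significant figures.
Hardness H = 8351 MPa = 8.351e+09 Pa.
In SI base units: W = 24.68 N, H = 8.351e+09 Pa, K = 1.289e-05.
Wear rate dV/dL = K·W/H (no L dependence): 1.289e-05 · 24.68 / 8.351e+09 = 3.809e-14 m³/m.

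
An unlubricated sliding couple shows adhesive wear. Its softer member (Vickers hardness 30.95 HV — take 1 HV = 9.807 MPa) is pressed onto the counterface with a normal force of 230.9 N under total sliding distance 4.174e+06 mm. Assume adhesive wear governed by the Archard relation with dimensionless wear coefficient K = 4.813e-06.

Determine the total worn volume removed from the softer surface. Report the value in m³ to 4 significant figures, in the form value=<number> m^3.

value=1.528e-08 m^3

The intermediates appear rounded; all working math runs at exact precision, and one last rounding, at four significant digits.
Total distance L = 4.174e+06 mm = 4174 m.
Hardness H = 30.95 HV × 9.807 MPa/HV = 303.5 MPa = 3.035e+08 Pa.
Working in SI base units: W = 230.9 N, H = 3.035e+08 Pa, K = 4.813e-06.
Wear volume V = K·W·L/H = 4.813e-06 · 230.9 · 4174 / 3.035e+08 = 1.528e-08 m³.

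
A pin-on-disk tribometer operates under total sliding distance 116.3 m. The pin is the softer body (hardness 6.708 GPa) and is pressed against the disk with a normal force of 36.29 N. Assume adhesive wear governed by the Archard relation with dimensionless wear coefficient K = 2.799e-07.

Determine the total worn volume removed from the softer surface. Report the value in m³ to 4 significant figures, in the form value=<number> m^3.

value=1.761e-13 m^3

The intermediates appear rounded — the computation holds full float precision; one last rounding to 4 significant figures.
Convert: Hardness H = 6.708 GPa = 6.708e+09 Pa.
Expressed in SI base units: W = 36.29 N, H = 6.708e+09 Pa, K = 2.799e-07.
Volume removed: V = K·W·L/H = 2.799e-07 · 36.29 · 116.3 / 6.708e+09 = 1.761e-13 m³.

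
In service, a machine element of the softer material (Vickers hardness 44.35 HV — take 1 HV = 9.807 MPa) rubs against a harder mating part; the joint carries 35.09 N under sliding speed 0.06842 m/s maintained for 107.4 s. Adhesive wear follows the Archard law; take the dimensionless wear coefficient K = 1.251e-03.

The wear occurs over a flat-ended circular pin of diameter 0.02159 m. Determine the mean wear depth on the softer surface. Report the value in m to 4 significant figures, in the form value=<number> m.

All working math keeps full float precision. The intermediates are displayed rounded. Rounded just once to 4 significant digits.
Path length L = v·t = 0.06842 m/s × 107.4 s = 7.348 m.
Hardness H = 44.35 HV × 9.807 MPa/HV = 434.9 MPa = 4.349e+08 Pa.
Contact area A = π·d²/4 = π·(0.02159 m)²/4 = 3.661e-04 m².
Restated in SI base units: W = 35.09 N, H = 4.349e+08 Pa, K = 1.251e-03.
Archard relation: V = K·W·L/H = 1.251e-03 · 35.09 · 7.348 / 4.349e+08 = 7.416e-10 m³.
Mean wear depth h = V/A = 7.416e-10 / 3.661e-04 = 2.026e-06 m.

value=2.026e-06 m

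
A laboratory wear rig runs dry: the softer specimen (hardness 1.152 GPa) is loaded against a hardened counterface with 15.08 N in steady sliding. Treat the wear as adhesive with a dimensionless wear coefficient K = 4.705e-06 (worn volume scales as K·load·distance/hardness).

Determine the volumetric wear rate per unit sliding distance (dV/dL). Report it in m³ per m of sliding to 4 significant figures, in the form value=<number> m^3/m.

value=6.159e-14 m^3/m

All arithmetic keeps exact precision; intermediates appear rounded. Rounded once at the end, at four significant figures.
Hardness H = 1.152 GPa = 1.152e+09 Pa.
In SI base units, W = 15.08 N, H = 1.152e+09 Pa, K = 4.705e-06.
The wear rate dV/dL = K·W/H (no L dependence): 4.705e-06 · 15.08 / 1.152e+09 = 6.159e-14 m³/m.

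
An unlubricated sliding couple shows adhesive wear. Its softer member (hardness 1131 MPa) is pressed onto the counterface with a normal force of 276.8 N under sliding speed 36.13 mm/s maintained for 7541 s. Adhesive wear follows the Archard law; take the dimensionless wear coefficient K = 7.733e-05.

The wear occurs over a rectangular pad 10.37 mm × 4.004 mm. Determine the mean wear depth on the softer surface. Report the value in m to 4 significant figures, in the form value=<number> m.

The intermediates are displayed rounded — each operation keeps full float precision, and one last rounding: four significant figures.
Sliding speed v = 36.13 mm/s = 0.03613 m/s. Distance L = v·t = 0.03613 m/s × 7541 s = 272.5 m.
Hardness H = 1131 MPa = 1.131e+09 Pa.
Pad sides 10.37 mm × 4.004 mm = 0.01037 m × 0.004004 m. Contact area A = 0.01037 m × 0.004004 m = 4.152e-05 m².
Collected in SI base units: W = 276.8 N, H = 1.131e+09 Pa, K = 7.733e-05.
Archard relation: V = K·W·L/H = 7.733e-05 · 276.8 · 272.5 / 1.131e+09 = 5.156e-09 m³.
Wear depth h = V/A = 5.156e-09 / 4.152e-05 = 1.242e-04 m.

value=1.242e-04 m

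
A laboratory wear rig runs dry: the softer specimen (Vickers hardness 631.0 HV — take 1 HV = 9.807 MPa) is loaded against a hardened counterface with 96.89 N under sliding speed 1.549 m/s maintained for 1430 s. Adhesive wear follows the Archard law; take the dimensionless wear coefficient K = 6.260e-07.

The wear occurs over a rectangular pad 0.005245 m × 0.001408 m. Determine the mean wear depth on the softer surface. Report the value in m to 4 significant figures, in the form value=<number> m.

value=2.940e-06 m

Intermediate values appear rounded — all working math holds full precision — one last rounding: four significant digits.
Convert: Distance covered L = v·t = 1.549 m/s × 1430 s = 2215 m.
Convert: Hardness H = 631.0 HV × 9.807 MPa/HV = 6188 MPa = 6.188e+09 Pa.
Convert: Contact area A = 0.005245 m × 0.001408 m = 7.385e-06 m².
As SI base values: W = 96.89 N, H = 6.188e+09 Pa, K = 6.260e-07.
Wear volume V = K·W·L/H = 6.260e-07 · 96.89 · 2215 / 6.188e+09 = 2.171e-11 m³.
Mean depth h = V/A = 2.171e-11 / 7.385e-06 = 2.940e-06 m.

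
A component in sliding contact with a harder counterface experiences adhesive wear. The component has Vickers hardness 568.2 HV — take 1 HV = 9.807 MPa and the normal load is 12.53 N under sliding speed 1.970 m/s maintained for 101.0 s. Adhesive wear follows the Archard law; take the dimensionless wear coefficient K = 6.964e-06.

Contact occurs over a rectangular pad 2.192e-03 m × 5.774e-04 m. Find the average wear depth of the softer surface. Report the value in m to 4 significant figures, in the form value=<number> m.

value=2.462e-06 m

The computation keeps exact precision. Intermediates are displayed rounded; a single final rounding, at 4 significant figures.
Distance covered L = v·t = 1.970 m/s × 101.0 s = 199.0 m.
Hardness H = 568.2 HV × 9.807 MPa/HV = 5572 MPa = 5.572e+09 Pa.
Contact area A = 2.192e-03 m × 5.774e-04 m = 1.266e-06 m².
Expressed in SI base units: W = 12.53 N, H = 5.572e+09 Pa, K = 6.964e-06.
Volume removed: V = K·W·L/H = 6.964e-06 · 12.53 · 199.0 / 5.572e+09 = 3.116e-12 m³.
Depth h = V/A = 3.116e-12 / 1.266e-06 = 2.462e-06 m.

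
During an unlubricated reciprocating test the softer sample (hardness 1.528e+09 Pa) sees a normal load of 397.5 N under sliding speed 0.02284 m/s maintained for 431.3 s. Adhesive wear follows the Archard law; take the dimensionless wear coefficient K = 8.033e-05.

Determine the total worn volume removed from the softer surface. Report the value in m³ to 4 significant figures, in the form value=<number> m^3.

value=2.059e-10 m^3

Each operation holds full precision, and intermediates are shown rounded, and rounded once at the end, at four significant digits.
Convert: Path length L = v·t = 0.02284 m/s × 431.3 s = 9.851 m.
Expressed in SI base units: W = 397.5 N, H = 1.528e+09 Pa, K = 8.033e-05.
The Archard volume V = K·W·L/H = 8.033e-05 · 397.5 · 9.851 / 1.528e+09 = 2.059e-10 m³.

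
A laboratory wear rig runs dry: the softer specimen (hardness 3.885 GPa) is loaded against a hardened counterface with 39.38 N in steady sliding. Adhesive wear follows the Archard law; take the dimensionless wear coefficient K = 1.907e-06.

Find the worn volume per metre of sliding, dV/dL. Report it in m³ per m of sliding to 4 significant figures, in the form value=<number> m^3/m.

value=1.933e-14 m^3/m

Intermediates are printed rounded; the computation carries exact precision; a lone final rounding: four significant figures.
Convert: Hardness H = 3.885 GPa = 3.885e+09 Pa.
As SI base values: W = 39.38 N, H = 3.885e+09 Pa, K = 1.907e-06.
The wear rate dV/dL = K·W/H (independent of L): 1.907e-06 · 39.38 / 3.885e+09 = 1.933e-14 m³/m.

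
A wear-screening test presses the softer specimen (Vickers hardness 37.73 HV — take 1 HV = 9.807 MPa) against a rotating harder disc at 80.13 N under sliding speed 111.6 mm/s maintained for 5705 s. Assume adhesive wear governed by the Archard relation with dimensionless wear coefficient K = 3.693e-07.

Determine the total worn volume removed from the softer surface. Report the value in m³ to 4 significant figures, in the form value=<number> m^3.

value=5.092e-11 m^3

The intermediates are displayed rounded, and each operation keeps full float precision, and a lone final rounding: four significant figures.
Convert: Sliding speed v = 111.6 mm/s = 0.1116 m/s. Sliding distance L = v·t = 0.1116 m/s × 5705 s = 636.7 m.
Convert: Hardness H = 37.73 HV × 9.807 MPa/HV = 370.0 MPa = 3.700e+08 Pa.
Expressed in SI base units: W = 80.13 N, H = 3.700e+08 Pa, K = 3.693e-07.
Apply Archard: V = K·W·L/H = 3.693e-07 · 80.13 · 636.7 / 3.700e+08 = 5.092e-11 m³.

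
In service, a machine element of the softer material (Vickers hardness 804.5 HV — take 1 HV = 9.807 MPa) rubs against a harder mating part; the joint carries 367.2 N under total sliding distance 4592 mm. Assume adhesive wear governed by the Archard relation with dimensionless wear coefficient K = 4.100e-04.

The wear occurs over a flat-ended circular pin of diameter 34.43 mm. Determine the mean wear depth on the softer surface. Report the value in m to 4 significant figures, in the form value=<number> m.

The computation holds full precision, and shown intermediates are rounded, and one last rounding: four significant figures.
Convert: The distance L = 4592 mm = 4.592 m.
Convert: Hardness H = 804.5 HV × 9.807 MPa/HV = 7890 MPa = 7.890e+09 Pa.
Convert: Pin diameter d = 34.43 mm = 0.03443 m. Contact area A = π·d²/4 = π·(0.03443 m)²/4 = 9.310e-04 m².
Restated in SI base units: W = 367.2 N, H = 7.890e+09 Pa, K = 4.100e-04.
By Archard's law, V = K·W·L/H = 4.100e-04 · 367.2 · 4.592 / 7.890e+09 = 8.762e-11 m³.
Mean wear depth h = V/A = 8.762e-11 / 9.310e-04 = 9.412e-08 m.

value=9.412e-08 m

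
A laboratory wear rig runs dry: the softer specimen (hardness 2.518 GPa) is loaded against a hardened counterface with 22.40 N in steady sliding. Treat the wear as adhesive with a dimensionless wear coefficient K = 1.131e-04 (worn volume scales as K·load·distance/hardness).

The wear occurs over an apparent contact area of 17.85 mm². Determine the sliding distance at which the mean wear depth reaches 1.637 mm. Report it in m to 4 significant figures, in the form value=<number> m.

value=2.904e+04 m

Every step runs at exact precision, and intermediates are printed rounded; a single final rounding: 4 significant digits.
Hardness H = 2.518 GPa = 2.518e+09 Pa.
Contact area A = 17.85 mm² = 1.785e-05 m².
Depth limit h_lim = 1.637 mm = 0.001637 m.
SI base units throughout: W = 22.40 N, H = 2.518e+09 Pa, K = 1.131e-04.
Allowed volume V_lim = h_lim·A = 0.001637 · 1.785e-05 = 2.922e-08 m³.
Thus life L = V_lim·H/(K·W) = 2.922e-08 · 2.518e+09 / (1.131e-04 · 22.40) = 2.904e+04 m.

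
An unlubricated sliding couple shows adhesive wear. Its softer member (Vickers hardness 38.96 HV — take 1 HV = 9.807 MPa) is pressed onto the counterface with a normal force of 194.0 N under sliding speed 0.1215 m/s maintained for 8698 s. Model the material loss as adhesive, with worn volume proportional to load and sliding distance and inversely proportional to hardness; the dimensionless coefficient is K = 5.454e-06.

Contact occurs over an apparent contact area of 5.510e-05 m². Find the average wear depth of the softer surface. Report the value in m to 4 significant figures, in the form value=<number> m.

Intermediate values are shown rounded, and every step holds full precision; a lone final rounding, at four significant figures.
Convert: The distance L = v·t = 0.1215 m/s × 8698 s = 1057 m.
Convert: Hardness H = 38.96 HV × 9.807 MPa/HV = 382.1 MPa = 3.821e+08 Pa.
Restated in SI base units: W = 194.0 N, H = 3.821e+08 Pa, K = 5.454e-06.
Archard volume V = K·W·L/H = 5.454e-06 · 194.0 · 1057 / 3.821e+08 = 2.927e-09 m³.
Depth h = V/A = 2.927e-09 / 5.510e-05 = 5.311e-05 m.

value=5.311e-05 m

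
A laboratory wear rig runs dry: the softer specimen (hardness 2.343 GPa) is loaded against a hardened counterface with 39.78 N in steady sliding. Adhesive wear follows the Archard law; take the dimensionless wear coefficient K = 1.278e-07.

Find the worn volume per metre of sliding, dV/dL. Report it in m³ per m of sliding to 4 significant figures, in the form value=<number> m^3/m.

value=2.170e-15 m^3/m

All working math maintains exact precision — intermediates are printed rounded; one final rounding to four significant digits.
Hardness H = 2.343 GPa = 2.343e+09 Pa.
SI base units throughout: W = 39.78 N, H = 2.343e+09 Pa, K = 1.278e-07.
The wear rate dV/dL = K·W/H (independent of L): 1.278e-07 · 39.78 / 2.343e+09 = 2.170e-15 m³/m.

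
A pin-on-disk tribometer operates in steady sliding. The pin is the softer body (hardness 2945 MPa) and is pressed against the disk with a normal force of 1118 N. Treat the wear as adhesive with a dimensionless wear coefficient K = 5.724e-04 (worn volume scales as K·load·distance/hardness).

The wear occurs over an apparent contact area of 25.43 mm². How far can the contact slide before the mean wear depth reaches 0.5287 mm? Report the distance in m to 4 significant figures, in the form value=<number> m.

Quoted intermediates are rounded, and the computation keeps full float precision — one final rounding to four significant figures.
Convert: Hardness H = 2945 MPa = 2.945e+09 Pa.
Convert: Contact area A = 25.43 mm² = 2.543e-05 m².
Convert: Depth limit h_lim = 0.5287 mm = 5.287e-04 m.
As SI base values: W = 1118 N, H = 2.945e+09 Pa, K = 5.724e-04.
Volume at the limit: V_lim = h_lim·A = 5.287e-04 · 2.543e-05 = 1.344e-08 m³.
So the life L = V_lim·H/(K·W) = 1.344e-08 · 2.945e+09 / (5.724e-04 · 1118) = 61.87 m.

value=61.87 m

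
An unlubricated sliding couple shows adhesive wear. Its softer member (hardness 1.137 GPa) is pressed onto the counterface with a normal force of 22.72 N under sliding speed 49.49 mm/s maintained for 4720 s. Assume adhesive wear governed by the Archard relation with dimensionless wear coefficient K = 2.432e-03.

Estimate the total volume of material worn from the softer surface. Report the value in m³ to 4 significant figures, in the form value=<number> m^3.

value=1.135e-08 m^3

The intermediates appear rounded; every step maintains exact precision; a single final rounding: four significant digits.
Sliding speed v = 49.49 mm/s = 0.04949 m/s. Sliding distance L = v·t = 0.04949 m/s × 4720 s = 233.6 m.
Hardness H = 1.137 GPa = 1.137e+09 Pa.
In SI base units: W = 22.72 N, H = 1.137e+09 Pa, K = 2.432e-03.
Worn volume V = K·W·L/H = 2.432e-03 · 22.72 · 233.6 / 1.137e+09 = 1.135e-08 m³.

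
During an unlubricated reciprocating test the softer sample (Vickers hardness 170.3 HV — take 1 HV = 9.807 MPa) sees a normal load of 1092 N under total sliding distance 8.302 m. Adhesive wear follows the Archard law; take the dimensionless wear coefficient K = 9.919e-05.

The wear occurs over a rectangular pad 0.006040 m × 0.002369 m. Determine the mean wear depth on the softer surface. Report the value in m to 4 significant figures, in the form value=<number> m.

Intermediates are printed rounded; all arithmetic holds full float precision — one final rounding: four significant digits.
Convert: Hardness H = 170.3 HV × 9.807 MPa/HV = 1670 MPa = 1.670e+09 Pa.
Convert: Contact area A = 0.006040 m × 0.002369 m = 1.431e-05 m².
As SI base values: W = 1092 N, H = 1.670e+09 Pa, K = 9.919e-05.
Archard volume V = K·W·L/H = 9.919e-05 · 1092 · 8.302 / 1.670e+09 = 5.384e-10 m³.
Depth h = V/A = 5.384e-10 / 1.431e-05 = 3.763e-05 m.

value=3.763e-05 m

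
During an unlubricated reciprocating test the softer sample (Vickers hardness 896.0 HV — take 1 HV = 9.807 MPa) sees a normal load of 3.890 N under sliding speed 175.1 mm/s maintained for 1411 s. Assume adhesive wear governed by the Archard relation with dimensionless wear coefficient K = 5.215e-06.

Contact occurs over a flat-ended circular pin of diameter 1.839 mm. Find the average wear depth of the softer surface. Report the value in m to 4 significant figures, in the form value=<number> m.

The computation maintains full float precision, and shown intermediates are rounded; a lone final rounding to four significant figures.
Sliding speed v = 175.1 mm/s = 0.1751 m/s. Total distance L = v·t = 0.1751 m/s × 1411 s = 247.1 m.
Hardness H = 896.0 HV × 9.807 MPa/HV = 8787 MPa = 8.787e+09 Pa.
Pin diameter d = 1.839 mm = 0.001839 m. Contact area A = π·d²/4 = π·(0.001839 m)²/4 = 2.656e-06 m².
Collected in SI base units: W = 3.890 N, H = 8.787e+09 Pa, K = 5.215e-06.
Archard volume V = K·W·L/H = 5.215e-06 · 3.890 · 247.1 / 8.787e+09 = 5.704e-13 m³.
Mean depth h = V/A = 5.704e-13 / 2.656e-06 = 2.147e-07 m.

value=2.147e-07 m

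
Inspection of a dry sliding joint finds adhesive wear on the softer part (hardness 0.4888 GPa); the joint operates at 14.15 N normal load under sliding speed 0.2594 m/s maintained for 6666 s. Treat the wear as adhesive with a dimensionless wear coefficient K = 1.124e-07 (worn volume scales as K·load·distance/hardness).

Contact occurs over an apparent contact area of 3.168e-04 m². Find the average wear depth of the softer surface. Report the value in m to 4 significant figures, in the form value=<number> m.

Displayed values are rounded, and each operation keeps exact precision — rounded once at the end to 4 significant digits.
Total distance L = v·t = 0.2594 m/s × 6666 s = 1729 m.
Hardness H = 0.4888 GPa = 4.888e+08 Pa.
In SI base units: W = 14.15 N, H = 4.888e+08 Pa, K = 1.124e-07.
By Archard's law, V = K·W·L/H = 1.124e-07 · 14.15 · 1729 / 4.888e+08 = 5.626e-12 m³.
Average depth h = V/A = 5.626e-12 / 3.168e-04 = 1.776e-08 m.

value=1.776e-08 m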